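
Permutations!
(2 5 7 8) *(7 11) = (2 5 11 7 8) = [0, 1, 5, 3, 4, 11, 6, 8, 2, 9, 10, 7]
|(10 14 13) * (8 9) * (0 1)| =6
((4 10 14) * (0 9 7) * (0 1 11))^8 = ((0 9 7 1 11)(4 10 14))^8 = (0 1 9 11 7)(4 14 10)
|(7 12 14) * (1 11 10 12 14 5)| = 10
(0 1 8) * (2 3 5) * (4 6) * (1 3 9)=(0 3 5 2 9 1 8)(4 6)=[3, 8, 9, 5, 6, 2, 4, 7, 0, 1]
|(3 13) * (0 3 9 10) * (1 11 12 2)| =|(0 3 13 9 10)(1 11 12 2)| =20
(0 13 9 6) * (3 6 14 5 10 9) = (0 13 3 6)(5 10 9 14) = [13, 1, 2, 6, 4, 10, 0, 7, 8, 14, 9, 11, 12, 3, 5]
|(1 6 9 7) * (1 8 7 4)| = 4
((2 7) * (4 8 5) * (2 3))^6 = ((2 7 3)(4 8 5))^6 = (8)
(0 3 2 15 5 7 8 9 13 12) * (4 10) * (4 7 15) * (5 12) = [3, 1, 4, 2, 10, 15, 6, 8, 9, 13, 7, 11, 0, 5, 14, 12] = (0 3 2 4 10 7 8 9 13 5 15 12)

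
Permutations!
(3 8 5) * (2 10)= (2 10)(3 8 5)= [0, 1, 10, 8, 4, 3, 6, 7, 5, 9, 2]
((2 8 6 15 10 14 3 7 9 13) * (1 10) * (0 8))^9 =(0 9 14 15)(1 8 13 3)(2 7 10 6)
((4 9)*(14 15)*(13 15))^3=(15)(4 9)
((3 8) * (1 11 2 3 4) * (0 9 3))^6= ((0 9 3 8 4 1 11 2))^6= (0 11 4 3)(1 8 9 2)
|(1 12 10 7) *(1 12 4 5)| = 3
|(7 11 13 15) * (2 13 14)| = |(2 13 15 7 11 14)| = 6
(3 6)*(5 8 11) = (3 6)(5 8 11) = [0, 1, 2, 6, 4, 8, 3, 7, 11, 9, 10, 5]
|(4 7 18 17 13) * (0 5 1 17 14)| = |(0 5 1 17 13 4 7 18 14)| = 9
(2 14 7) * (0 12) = (0 12)(2 14 7) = [12, 1, 14, 3, 4, 5, 6, 2, 8, 9, 10, 11, 0, 13, 7]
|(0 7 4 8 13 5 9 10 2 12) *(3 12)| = |(0 7 4 8 13 5 9 10 2 3 12)| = 11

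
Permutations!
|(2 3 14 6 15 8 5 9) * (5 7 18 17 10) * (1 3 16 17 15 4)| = |(1 3 14 6 4)(2 16 17 10 5 9)(7 18 15 8)| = 60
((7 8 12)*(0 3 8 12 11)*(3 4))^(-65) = ((0 4 3 8 11)(7 12))^(-65) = (7 12)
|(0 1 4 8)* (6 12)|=|(0 1 4 8)(6 12)|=4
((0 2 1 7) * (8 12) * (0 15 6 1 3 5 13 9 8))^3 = ((0 2 3 5 13 9 8 12)(1 7 15 6))^3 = (0 5 8 2 13 12 3 9)(1 6 15 7)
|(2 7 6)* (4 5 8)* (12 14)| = 6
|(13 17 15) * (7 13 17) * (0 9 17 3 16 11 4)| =|(0 9 17 15 3 16 11 4)(7 13)| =8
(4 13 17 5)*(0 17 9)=(0 17 5 4 13 9)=[17, 1, 2, 3, 13, 4, 6, 7, 8, 0, 10, 11, 12, 9, 14, 15, 16, 5]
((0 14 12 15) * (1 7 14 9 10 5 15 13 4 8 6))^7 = ((0 9 10 5 15)(1 7 14 12 13 4 8 6))^7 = (0 10 15 9 5)(1 6 8 4 13 12 14 7)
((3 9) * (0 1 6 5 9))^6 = ((0 1 6 5 9 3))^6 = (9)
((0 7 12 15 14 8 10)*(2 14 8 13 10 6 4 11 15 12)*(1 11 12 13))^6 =(0 15 10 11 13 1 12 14 4 2 6 7 8)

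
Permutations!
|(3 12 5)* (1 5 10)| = |(1 5 3 12 10)| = 5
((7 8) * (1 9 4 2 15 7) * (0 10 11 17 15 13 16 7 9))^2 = ((0 10 11 17 15 9 4 2 13 16 7 8 1))^2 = (0 11 15 4 13 7 1 10 17 9 2 16 8)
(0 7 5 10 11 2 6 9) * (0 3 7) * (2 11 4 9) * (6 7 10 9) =[0, 1, 7, 10, 6, 9, 2, 5, 8, 3, 4, 11] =(11)(2 7 5 9 3 10 4 6)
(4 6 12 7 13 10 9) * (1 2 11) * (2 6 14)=(1 6 12 7 13 10 9 4 14 2 11)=[0, 6, 11, 3, 14, 5, 12, 13, 8, 4, 9, 1, 7, 10, 2]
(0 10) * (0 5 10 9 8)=[9, 1, 2, 3, 4, 10, 6, 7, 0, 8, 5]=(0 9 8)(5 10)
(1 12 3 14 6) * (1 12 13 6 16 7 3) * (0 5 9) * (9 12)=[5, 13, 2, 14, 4, 12, 9, 3, 8, 0, 10, 11, 1, 6, 16, 15, 7]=(0 5 12 1 13 6 9)(3 14 16 7)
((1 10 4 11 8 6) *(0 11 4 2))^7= (11)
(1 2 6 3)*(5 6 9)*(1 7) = (1 2 9 5 6 3 7) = [0, 2, 9, 7, 4, 6, 3, 1, 8, 5]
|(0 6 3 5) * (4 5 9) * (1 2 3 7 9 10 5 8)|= 11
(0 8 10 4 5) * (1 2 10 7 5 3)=(0 8 7 5)(1 2 10 4 3)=[8, 2, 10, 1, 3, 0, 6, 5, 7, 9, 4]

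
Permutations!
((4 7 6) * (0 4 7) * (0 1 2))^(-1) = (0 2 1 4)(6 7)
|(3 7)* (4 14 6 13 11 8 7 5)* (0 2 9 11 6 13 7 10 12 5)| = 14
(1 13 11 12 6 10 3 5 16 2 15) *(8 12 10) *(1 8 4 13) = [0, 1, 15, 5, 13, 16, 4, 7, 12, 9, 3, 10, 6, 11, 14, 8, 2] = (2 15 8 12 6 4 13 11 10 3 5 16)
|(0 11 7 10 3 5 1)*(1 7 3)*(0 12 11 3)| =8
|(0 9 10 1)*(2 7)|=4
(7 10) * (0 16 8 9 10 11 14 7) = (0 16 8 9 10)(7 11 14) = [16, 1, 2, 3, 4, 5, 6, 11, 9, 10, 0, 14, 12, 13, 7, 15, 8]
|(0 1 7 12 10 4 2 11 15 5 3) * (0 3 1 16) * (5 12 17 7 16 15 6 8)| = |(0 15 12 10 4 2 11 6 8 5 1 16)(7 17)| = 12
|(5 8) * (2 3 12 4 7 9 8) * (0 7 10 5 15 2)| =|(0 7 9 8 15 2 3 12 4 10 5)| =11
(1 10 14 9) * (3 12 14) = (1 10 3 12 14 9) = [0, 10, 2, 12, 4, 5, 6, 7, 8, 1, 3, 11, 14, 13, 9]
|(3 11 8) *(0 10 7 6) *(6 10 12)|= |(0 12 6)(3 11 8)(7 10)|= 6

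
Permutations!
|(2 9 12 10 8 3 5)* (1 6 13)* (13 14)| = |(1 6 14 13)(2 9 12 10 8 3 5)| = 28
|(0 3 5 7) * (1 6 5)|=|(0 3 1 6 5 7)|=6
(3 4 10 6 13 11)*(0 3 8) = (0 3 4 10 6 13 11 8) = [3, 1, 2, 4, 10, 5, 13, 7, 0, 9, 6, 8, 12, 11]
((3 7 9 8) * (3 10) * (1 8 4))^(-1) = ((1 8 10 3 7 9 4))^(-1) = (1 4 9 7 3 10 8)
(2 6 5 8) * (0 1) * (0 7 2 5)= (0 1 7 2 6)(5 8)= [1, 7, 6, 3, 4, 8, 0, 2, 5]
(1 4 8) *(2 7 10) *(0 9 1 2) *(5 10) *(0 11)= (0 9 1 4 8 2 7 5 10 11)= [9, 4, 7, 3, 8, 10, 6, 5, 2, 1, 11, 0]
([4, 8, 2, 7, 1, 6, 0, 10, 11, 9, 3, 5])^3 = [8, 5, 2, 3, 11, 4, 1, 7, 6, 9, 10, 0]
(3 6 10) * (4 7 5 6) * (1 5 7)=(1 5 6 10 3 4)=[0, 5, 2, 4, 1, 6, 10, 7, 8, 9, 3]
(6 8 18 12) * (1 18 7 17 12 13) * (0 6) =[6, 18, 2, 3, 4, 5, 8, 17, 7, 9, 10, 11, 0, 1, 14, 15, 16, 12, 13] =(0 6 8 7 17 12)(1 18 13)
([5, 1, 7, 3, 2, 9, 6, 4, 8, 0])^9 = [0, 1, 2, 3, 4, 5, 6, 7, 8, 9]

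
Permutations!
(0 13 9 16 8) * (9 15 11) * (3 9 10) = [13, 1, 2, 9, 4, 5, 6, 7, 0, 16, 3, 10, 12, 15, 14, 11, 8] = (0 13 15 11 10 3 9 16 8)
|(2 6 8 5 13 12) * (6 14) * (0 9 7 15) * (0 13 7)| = |(0 9)(2 14 6 8 5 7 15 13 12)| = 18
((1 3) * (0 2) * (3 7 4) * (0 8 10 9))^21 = ((0 2 8 10 9)(1 7 4 3))^21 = (0 2 8 10 9)(1 7 4 3)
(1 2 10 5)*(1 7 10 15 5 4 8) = [0, 2, 15, 3, 8, 7, 6, 10, 1, 9, 4, 11, 12, 13, 14, 5] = (1 2 15 5 7 10 4 8)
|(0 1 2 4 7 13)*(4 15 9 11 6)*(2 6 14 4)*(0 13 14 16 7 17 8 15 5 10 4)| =|(0 1 6 2 5 10 4 17 8 15 9 11 16 7 14)| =15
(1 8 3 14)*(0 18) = (0 18)(1 8 3 14) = [18, 8, 2, 14, 4, 5, 6, 7, 3, 9, 10, 11, 12, 13, 1, 15, 16, 17, 0]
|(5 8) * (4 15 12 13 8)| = 6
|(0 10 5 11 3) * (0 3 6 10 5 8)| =6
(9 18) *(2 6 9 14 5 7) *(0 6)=(0 6 9 18 14 5 7 2)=[6, 1, 0, 3, 4, 7, 9, 2, 8, 18, 10, 11, 12, 13, 5, 15, 16, 17, 14]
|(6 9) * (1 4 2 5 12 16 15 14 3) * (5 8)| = 10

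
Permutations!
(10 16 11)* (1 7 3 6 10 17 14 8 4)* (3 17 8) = [0, 7, 2, 6, 1, 5, 10, 17, 4, 9, 16, 8, 12, 13, 3, 15, 11, 14] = (1 7 17 14 3 6 10 16 11 8 4)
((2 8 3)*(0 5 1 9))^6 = (0 1)(5 9)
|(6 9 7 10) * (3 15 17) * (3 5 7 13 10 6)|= 9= |(3 15 17 5 7 6 9 13 10)|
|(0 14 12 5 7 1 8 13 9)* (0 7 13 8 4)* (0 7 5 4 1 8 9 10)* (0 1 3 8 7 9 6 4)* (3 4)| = |(0 14 12)(1 4 9 5 13 10)(3 8 6)| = 6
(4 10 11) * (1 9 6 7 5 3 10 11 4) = (1 9 6 7 5 3 10 4 11) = [0, 9, 2, 10, 11, 3, 7, 5, 8, 6, 4, 1]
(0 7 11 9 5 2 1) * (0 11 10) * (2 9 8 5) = (0 7 10)(1 11 8 5 9 2) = [7, 11, 1, 3, 4, 9, 6, 10, 5, 2, 0, 8]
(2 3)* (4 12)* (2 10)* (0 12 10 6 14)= (0 12 4 10 2 3 6 14)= [12, 1, 3, 6, 10, 5, 14, 7, 8, 9, 2, 11, 4, 13, 0]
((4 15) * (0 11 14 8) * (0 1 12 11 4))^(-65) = (0 4 15)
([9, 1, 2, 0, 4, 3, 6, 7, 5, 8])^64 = (0 3 5 8 9)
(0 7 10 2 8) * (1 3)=(0 7 10 2 8)(1 3)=[7, 3, 8, 1, 4, 5, 6, 10, 0, 9, 2]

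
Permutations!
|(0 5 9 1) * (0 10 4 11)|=7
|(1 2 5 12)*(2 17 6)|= |(1 17 6 2 5 12)|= 6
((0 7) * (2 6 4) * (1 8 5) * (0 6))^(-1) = (0 2 4 6 7)(1 5 8)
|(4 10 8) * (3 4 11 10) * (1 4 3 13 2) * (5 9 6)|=|(1 4 13 2)(5 9 6)(8 11 10)|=12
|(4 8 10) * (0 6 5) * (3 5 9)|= |(0 6 9 3 5)(4 8 10)|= 15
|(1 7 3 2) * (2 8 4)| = 6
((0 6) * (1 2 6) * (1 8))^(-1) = (0 6 2 1 8) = ((0 8 1 2 6))^(-1)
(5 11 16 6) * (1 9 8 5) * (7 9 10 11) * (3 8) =(1 10 11 16 6)(3 8 5 7 9) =[0, 10, 2, 8, 4, 7, 1, 9, 5, 3, 11, 16, 12, 13, 14, 15, 6]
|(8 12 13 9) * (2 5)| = 4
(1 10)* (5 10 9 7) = (1 9 7 5 10) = [0, 9, 2, 3, 4, 10, 6, 5, 8, 7, 1]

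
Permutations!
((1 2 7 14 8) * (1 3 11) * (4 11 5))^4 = (1 8 11 14 4 7 5 2 3)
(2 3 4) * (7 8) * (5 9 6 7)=(2 3 4)(5 9 6 7 8)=[0, 1, 3, 4, 2, 9, 7, 8, 5, 6]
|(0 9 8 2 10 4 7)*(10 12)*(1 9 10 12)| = |(12)(0 10 4 7)(1 9 8 2)| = 4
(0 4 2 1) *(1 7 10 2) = [4, 0, 7, 3, 1, 5, 6, 10, 8, 9, 2] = (0 4 1)(2 7 10)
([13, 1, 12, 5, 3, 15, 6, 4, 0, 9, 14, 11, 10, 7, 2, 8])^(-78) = (0 7 3 15)(2 10)(4 5 8 13)(12 14)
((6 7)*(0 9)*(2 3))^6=((0 9)(2 3)(6 7))^6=(9)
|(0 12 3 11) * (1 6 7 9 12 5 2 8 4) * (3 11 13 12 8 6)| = 13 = |(0 5 2 6 7 9 8 4 1 3 13 12 11)|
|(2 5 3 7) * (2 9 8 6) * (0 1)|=14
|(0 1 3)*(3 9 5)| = 5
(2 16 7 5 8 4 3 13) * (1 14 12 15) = (1 14 12 15)(2 16 7 5 8 4 3 13) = [0, 14, 16, 13, 3, 8, 6, 5, 4, 9, 10, 11, 15, 2, 12, 1, 7]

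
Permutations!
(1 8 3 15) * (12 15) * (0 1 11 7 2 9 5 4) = (0 1 8 3 12 15 11 7 2 9 5 4) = [1, 8, 9, 12, 0, 4, 6, 2, 3, 5, 10, 7, 15, 13, 14, 11]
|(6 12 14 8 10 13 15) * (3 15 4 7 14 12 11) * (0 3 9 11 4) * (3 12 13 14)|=30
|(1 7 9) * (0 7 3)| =5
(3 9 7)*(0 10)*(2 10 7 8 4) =(0 7 3 9 8 4 2 10) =[7, 1, 10, 9, 2, 5, 6, 3, 4, 8, 0]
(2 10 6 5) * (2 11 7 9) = (2 10 6 5 11 7 9) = [0, 1, 10, 3, 4, 11, 5, 9, 8, 2, 6, 7]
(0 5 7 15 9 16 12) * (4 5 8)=(0 8 4 5 7 15 9 16 12)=[8, 1, 2, 3, 5, 7, 6, 15, 4, 16, 10, 11, 0, 13, 14, 9, 12]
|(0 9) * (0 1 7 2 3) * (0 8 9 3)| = 7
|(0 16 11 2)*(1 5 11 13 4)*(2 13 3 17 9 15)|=35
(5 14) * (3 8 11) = [0, 1, 2, 8, 4, 14, 6, 7, 11, 9, 10, 3, 12, 13, 5] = (3 8 11)(5 14)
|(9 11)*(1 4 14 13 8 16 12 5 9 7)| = 11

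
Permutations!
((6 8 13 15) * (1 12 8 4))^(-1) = (1 4 6 15 13 8 12)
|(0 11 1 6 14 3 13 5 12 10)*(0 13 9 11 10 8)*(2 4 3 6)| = 6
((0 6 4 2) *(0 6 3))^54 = (6)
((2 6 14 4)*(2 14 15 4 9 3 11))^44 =(2 14)(3 15)(4 11)(6 9)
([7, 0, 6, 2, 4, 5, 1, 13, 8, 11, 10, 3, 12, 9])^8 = [1, 6, 3, 11, 4, 5, 2, 0, 8, 13, 10, 9, 12, 7]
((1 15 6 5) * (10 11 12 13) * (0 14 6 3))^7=(15)(10 13 12 11)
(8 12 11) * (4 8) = (4 8 12 11) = [0, 1, 2, 3, 8, 5, 6, 7, 12, 9, 10, 4, 11]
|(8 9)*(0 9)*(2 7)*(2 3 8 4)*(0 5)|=8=|(0 9 4 2 7 3 8 5)|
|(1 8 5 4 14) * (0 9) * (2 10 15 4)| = 8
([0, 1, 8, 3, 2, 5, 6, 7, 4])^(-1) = (2 4 8)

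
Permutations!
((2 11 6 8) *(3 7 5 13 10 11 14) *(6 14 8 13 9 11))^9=((2 8)(3 7 5 9 11 14)(6 13 10))^9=(2 8)(3 9)(5 14)(7 11)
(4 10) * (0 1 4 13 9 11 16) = (0 1 4 10 13 9 11 16) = [1, 4, 2, 3, 10, 5, 6, 7, 8, 11, 13, 16, 12, 9, 14, 15, 0]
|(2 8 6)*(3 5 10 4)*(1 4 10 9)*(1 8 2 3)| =10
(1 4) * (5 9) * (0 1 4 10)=(0 1 10)(5 9)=[1, 10, 2, 3, 4, 9, 6, 7, 8, 5, 0]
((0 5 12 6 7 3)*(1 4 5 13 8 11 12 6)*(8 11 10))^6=((0 13 11 12 1 4 5 6 7 3)(8 10))^6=(0 5 11 7 1)(3 4 13 6 12)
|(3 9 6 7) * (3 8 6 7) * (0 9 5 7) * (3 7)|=|(0 9)(3 5)(6 7 8)|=6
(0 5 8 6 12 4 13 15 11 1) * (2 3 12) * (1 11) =[5, 0, 3, 12, 13, 8, 2, 7, 6, 9, 10, 11, 4, 15, 14, 1] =(0 5 8 6 2 3 12 4 13 15 1)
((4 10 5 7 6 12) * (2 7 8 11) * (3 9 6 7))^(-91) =(2 11 8 5 10 4 12 6 9 3)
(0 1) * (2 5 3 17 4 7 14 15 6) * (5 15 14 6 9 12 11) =[1, 0, 15, 17, 7, 3, 2, 6, 8, 12, 10, 5, 11, 13, 14, 9, 16, 4] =(0 1)(2 15 9 12 11 5 3 17 4 7 6)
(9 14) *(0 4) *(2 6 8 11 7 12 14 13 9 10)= (0 4)(2 6 8 11 7 12 14 10)(9 13)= [4, 1, 6, 3, 0, 5, 8, 12, 11, 13, 2, 7, 14, 9, 10]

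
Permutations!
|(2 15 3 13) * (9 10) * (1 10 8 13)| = 8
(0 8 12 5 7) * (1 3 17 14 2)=(0 8 12 5 7)(1 3 17 14 2)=[8, 3, 1, 17, 4, 7, 6, 0, 12, 9, 10, 11, 5, 13, 2, 15, 16, 14]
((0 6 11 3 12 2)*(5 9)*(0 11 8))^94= ((0 6 8)(2 11 3 12)(5 9))^94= (0 6 8)(2 3)(11 12)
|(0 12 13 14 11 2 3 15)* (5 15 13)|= |(0 12 5 15)(2 3 13 14 11)|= 20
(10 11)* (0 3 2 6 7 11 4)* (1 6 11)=(0 3 2 11 10 4)(1 6 7)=[3, 6, 11, 2, 0, 5, 7, 1, 8, 9, 4, 10]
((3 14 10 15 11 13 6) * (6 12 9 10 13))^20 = (3 13 9 15 6 14 12 10 11)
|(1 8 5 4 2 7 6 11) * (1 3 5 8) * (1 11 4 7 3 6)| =8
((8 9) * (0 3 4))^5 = (0 4 3)(8 9)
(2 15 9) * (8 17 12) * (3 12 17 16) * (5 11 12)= (17)(2 15 9)(3 5 11 12 8 16)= [0, 1, 15, 5, 4, 11, 6, 7, 16, 2, 10, 12, 8, 13, 14, 9, 3, 17]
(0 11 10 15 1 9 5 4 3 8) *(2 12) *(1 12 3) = [11, 9, 3, 8, 1, 4, 6, 7, 0, 5, 15, 10, 2, 13, 14, 12] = (0 11 10 15 12 2 3 8)(1 9 5 4)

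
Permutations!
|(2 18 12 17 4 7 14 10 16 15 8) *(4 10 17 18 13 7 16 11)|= 22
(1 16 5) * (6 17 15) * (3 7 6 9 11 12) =(1 16 5)(3 7 6 17 15 9 11 12) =[0, 16, 2, 7, 4, 1, 17, 6, 8, 11, 10, 12, 3, 13, 14, 9, 5, 15]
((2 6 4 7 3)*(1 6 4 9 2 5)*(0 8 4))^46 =((0 8 4 7 3 5 1 6 9 2))^46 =(0 1 4 9 3)(2 5 8 6 7)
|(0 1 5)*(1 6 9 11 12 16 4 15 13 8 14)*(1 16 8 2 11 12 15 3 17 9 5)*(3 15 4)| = |(0 6 5)(2 11 4 15 13)(3 17 9 12 8 14 16)| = 105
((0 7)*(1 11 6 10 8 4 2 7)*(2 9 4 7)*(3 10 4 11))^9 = (0 10)(1 8)(3 7)(4 9 11 6)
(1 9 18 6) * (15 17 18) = (1 9 15 17 18 6) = [0, 9, 2, 3, 4, 5, 1, 7, 8, 15, 10, 11, 12, 13, 14, 17, 16, 18, 6]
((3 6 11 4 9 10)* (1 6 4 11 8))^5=(11)(1 8 6)(3 4 9 10)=((11)(1 6 8)(3 4 9 10))^5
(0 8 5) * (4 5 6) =(0 8 6 4 5) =[8, 1, 2, 3, 5, 0, 4, 7, 6]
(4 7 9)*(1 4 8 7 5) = (1 4 5)(7 9 8) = [0, 4, 2, 3, 5, 1, 6, 9, 7, 8]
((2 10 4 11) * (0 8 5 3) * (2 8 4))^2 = ((0 4 11 8 5 3)(2 10))^2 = (0 11 5)(3 4 8)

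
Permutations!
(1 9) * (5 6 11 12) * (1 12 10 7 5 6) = (1 9 12 6 11 10 7 5) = [0, 9, 2, 3, 4, 1, 11, 5, 8, 12, 7, 10, 6]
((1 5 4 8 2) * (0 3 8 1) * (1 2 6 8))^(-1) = (0 2 4 5 1 3)(6 8)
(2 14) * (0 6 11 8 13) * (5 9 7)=(0 6 11 8 13)(2 14)(5 9 7)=[6, 1, 14, 3, 4, 9, 11, 5, 13, 7, 10, 8, 12, 0, 2]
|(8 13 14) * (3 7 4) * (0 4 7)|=3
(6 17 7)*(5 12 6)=(5 12 6 17 7)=[0, 1, 2, 3, 4, 12, 17, 5, 8, 9, 10, 11, 6, 13, 14, 15, 16, 7]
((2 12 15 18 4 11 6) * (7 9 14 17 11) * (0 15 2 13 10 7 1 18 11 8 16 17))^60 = ((0 15 11 6 13 10 7 9 14)(1 18 4)(2 12)(8 16 17))^60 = (18)(0 7 6)(9 13 15)(10 11 14)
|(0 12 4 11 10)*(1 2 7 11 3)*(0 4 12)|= |(12)(1 2 7 11 10 4 3)|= 7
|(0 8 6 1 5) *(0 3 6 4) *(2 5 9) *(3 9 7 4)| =|(0 8 3 6 1 7 4)(2 5 9)| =21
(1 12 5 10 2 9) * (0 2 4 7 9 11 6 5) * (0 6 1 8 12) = (0 2 11 1)(4 7 9 8 12 6 5 10) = [2, 0, 11, 3, 7, 10, 5, 9, 12, 8, 4, 1, 6]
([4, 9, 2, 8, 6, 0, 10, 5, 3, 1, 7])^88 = (0 7 6)(4 5 10)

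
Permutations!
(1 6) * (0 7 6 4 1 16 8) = (0 7 6 16 8)(1 4) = [7, 4, 2, 3, 1, 5, 16, 6, 0, 9, 10, 11, 12, 13, 14, 15, 8]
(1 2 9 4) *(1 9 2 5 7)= [0, 5, 2, 3, 9, 7, 6, 1, 8, 4]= (1 5 7)(4 9)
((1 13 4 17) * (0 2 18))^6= (18)(1 4)(13 17)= ((0 2 18)(1 13 4 17))^6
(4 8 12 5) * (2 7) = (2 7)(4 8 12 5) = [0, 1, 7, 3, 8, 4, 6, 2, 12, 9, 10, 11, 5]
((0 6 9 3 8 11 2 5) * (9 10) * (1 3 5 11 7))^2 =(11)(0 10 5 6 9)(1 8)(3 7) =((0 6 10 9 5)(1 3 8 7)(2 11))^2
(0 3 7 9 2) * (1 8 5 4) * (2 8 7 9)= (0 3 9 8 5 4 1 7 2)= [3, 7, 0, 9, 1, 4, 6, 2, 5, 8]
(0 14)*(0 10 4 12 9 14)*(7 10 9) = (4 12 7 10)(9 14) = [0, 1, 2, 3, 12, 5, 6, 10, 8, 14, 4, 11, 7, 13, 9]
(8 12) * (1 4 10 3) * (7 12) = (1 4 10 3)(7 12 8) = [0, 4, 2, 1, 10, 5, 6, 12, 7, 9, 3, 11, 8]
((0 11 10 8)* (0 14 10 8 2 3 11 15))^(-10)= (15)(2 11 14)(3 8 10)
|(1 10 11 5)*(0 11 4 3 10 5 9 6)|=12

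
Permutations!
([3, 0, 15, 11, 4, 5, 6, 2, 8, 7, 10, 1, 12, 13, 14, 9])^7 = [1, 11, 7, 0, 4, 5, 6, 9, 8, 15, 10, 3, 12, 13, 14, 2]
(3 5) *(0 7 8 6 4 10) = (0 7 8 6 4 10)(3 5) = [7, 1, 2, 5, 10, 3, 4, 8, 6, 9, 0]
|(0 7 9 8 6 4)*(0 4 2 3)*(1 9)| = 8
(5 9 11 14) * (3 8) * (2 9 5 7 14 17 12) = [0, 1, 9, 8, 4, 5, 6, 14, 3, 11, 10, 17, 2, 13, 7, 15, 16, 12] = (2 9 11 17 12)(3 8)(7 14)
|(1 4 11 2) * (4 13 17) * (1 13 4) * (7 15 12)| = 6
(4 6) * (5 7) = (4 6)(5 7) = [0, 1, 2, 3, 6, 7, 4, 5]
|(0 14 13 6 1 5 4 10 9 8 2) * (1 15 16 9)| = |(0 14 13 6 15 16 9 8 2)(1 5 4 10)| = 36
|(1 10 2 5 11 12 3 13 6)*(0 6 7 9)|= |(0 6 1 10 2 5 11 12 3 13 7 9)|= 12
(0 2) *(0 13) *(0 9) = [2, 1, 13, 3, 4, 5, 6, 7, 8, 0, 10, 11, 12, 9] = (0 2 13 9)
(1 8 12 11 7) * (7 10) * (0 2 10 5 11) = [2, 8, 10, 3, 4, 11, 6, 1, 12, 9, 7, 5, 0] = (0 2 10 7 1 8 12)(5 11)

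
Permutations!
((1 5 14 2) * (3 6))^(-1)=((1 5 14 2)(3 6))^(-1)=(1 2 14 5)(3 6)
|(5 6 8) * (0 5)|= |(0 5 6 8)|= 4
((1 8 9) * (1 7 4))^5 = (9) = ((1 8 9 7 4))^5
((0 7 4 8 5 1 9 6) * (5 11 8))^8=(11)(0 7 4 5 1 9 6)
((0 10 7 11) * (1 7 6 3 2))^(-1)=((0 10 6 3 2 1 7 11))^(-1)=(0 11 7 1 2 3 6 10)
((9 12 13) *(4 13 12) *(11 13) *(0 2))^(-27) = ((0 2)(4 11 13 9))^(-27) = (0 2)(4 11 13 9)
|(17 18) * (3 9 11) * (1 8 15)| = 6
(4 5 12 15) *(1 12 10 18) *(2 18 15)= (1 12 2 18)(4 5 10 15)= [0, 12, 18, 3, 5, 10, 6, 7, 8, 9, 15, 11, 2, 13, 14, 4, 16, 17, 1]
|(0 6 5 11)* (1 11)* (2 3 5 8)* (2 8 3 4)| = |(0 6 3 5 1 11)(2 4)| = 6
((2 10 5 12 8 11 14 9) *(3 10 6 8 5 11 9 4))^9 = (2 6 8 9)(3 4 14 11 10)(5 12)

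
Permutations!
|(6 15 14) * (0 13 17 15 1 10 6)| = |(0 13 17 15 14)(1 10 6)| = 15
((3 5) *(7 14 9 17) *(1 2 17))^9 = ((1 2 17 7 14 9)(3 5))^9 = (1 7)(2 14)(3 5)(9 17)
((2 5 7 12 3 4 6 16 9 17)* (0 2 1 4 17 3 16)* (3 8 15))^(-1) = ((0 2 5 7 12 16 9 8 15 3 17 1 4 6))^(-1) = (0 6 4 1 17 3 15 8 9 16 12 7 5 2)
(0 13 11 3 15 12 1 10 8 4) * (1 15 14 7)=(0 13 11 3 14 7 1 10 8 4)(12 15)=[13, 10, 2, 14, 0, 5, 6, 1, 4, 9, 8, 3, 15, 11, 7, 12]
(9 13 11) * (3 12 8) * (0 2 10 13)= (0 2 10 13 11 9)(3 12 8)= [2, 1, 10, 12, 4, 5, 6, 7, 3, 0, 13, 9, 8, 11]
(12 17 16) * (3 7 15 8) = (3 7 15 8)(12 17 16) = [0, 1, 2, 7, 4, 5, 6, 15, 3, 9, 10, 11, 17, 13, 14, 8, 12, 16]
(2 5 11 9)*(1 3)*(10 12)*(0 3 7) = (0 3 1 7)(2 5 11 9)(10 12) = [3, 7, 5, 1, 4, 11, 6, 0, 8, 2, 12, 9, 10]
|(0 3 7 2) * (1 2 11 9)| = 7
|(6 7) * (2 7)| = |(2 7 6)| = 3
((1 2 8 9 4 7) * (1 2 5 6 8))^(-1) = (1 2 7 4 9 8 6 5)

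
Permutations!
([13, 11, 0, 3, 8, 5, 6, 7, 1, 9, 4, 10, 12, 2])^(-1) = (0 2 13)(1 8 4 10 11)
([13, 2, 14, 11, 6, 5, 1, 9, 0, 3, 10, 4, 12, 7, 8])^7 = (0 6 7 2 3 8 4 13 1 9 14 11)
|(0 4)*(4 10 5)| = 4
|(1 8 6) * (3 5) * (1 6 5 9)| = 5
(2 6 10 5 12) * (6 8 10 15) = [0, 1, 8, 3, 4, 12, 15, 7, 10, 9, 5, 11, 2, 13, 14, 6] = (2 8 10 5 12)(6 15)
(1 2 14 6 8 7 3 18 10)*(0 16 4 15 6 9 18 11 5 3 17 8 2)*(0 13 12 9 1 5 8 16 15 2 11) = [15, 13, 14, 0, 2, 3, 11, 17, 7, 18, 5, 8, 9, 12, 1, 6, 4, 16, 10] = (0 15 6 11 8 7 17 16 4 2 14 1 13 12 9 18 10 5 3)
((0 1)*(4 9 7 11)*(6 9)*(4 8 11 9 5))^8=((0 1)(4 6 5)(7 9)(8 11))^8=(11)(4 5 6)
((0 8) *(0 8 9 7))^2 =(0 7 9)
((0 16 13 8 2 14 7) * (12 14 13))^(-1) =((0 16 12 14 7)(2 13 8))^(-1) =(0 7 14 12 16)(2 8 13)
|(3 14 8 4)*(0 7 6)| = 12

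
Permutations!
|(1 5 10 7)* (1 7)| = 3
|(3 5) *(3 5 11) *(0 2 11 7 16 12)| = |(0 2 11 3 7 16 12)| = 7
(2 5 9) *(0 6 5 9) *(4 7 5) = [6, 1, 9, 3, 7, 0, 4, 5, 8, 2] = (0 6 4 7 5)(2 9)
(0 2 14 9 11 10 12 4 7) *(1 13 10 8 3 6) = (0 2 14 9 11 8 3 6 1 13 10 12 4 7) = [2, 13, 14, 6, 7, 5, 1, 0, 3, 11, 12, 8, 4, 10, 9]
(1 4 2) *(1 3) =(1 4 2 3) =[0, 4, 3, 1, 2]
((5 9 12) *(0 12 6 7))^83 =(0 7 6 9 5 12)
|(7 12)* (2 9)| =|(2 9)(7 12)| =2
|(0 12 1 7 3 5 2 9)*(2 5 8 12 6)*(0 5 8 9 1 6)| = 9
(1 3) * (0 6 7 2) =(0 6 7 2)(1 3) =[6, 3, 0, 1, 4, 5, 7, 2]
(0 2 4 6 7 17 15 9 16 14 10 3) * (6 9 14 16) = (0 2 4 9 6 7 17 15 14 10 3) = [2, 1, 4, 0, 9, 5, 7, 17, 8, 6, 3, 11, 12, 13, 10, 14, 16, 15]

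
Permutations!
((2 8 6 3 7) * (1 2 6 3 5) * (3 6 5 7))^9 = (1 6)(2 7)(5 8)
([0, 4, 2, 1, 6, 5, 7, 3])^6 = [0, 4, 2, 1, 6, 5, 7, 3]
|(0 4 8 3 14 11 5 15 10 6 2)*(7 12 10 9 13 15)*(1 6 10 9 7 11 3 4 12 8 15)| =28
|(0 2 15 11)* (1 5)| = |(0 2 15 11)(1 5)| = 4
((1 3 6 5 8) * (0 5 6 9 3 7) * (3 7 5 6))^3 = ((0 6 3 9 7)(1 5 8))^3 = (0 9 6 7 3)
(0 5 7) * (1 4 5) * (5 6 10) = [1, 4, 2, 3, 6, 7, 10, 0, 8, 9, 5] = (0 1 4 6 10 5 7)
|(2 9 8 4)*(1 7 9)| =|(1 7 9 8 4 2)| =6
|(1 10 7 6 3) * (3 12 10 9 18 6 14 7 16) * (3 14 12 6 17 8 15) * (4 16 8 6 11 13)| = |(1 9 18 17 6 11 13 4 16 14 7 12 10 8 15 3)| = 16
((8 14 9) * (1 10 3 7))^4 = ((1 10 3 7)(8 14 9))^4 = (8 14 9)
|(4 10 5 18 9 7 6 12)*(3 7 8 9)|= 8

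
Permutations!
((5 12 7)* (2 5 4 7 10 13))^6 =(2 5 12 10 13)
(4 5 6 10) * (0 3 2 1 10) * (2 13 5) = (0 3 13 5 6)(1 10 4 2) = [3, 10, 1, 13, 2, 6, 0, 7, 8, 9, 4, 11, 12, 5]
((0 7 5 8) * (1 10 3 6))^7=((0 7 5 8)(1 10 3 6))^7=(0 8 5 7)(1 6 3 10)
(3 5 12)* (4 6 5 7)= (3 7 4 6 5 12)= [0, 1, 2, 7, 6, 12, 5, 4, 8, 9, 10, 11, 3]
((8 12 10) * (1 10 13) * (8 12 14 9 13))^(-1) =((1 10 12 8 14 9 13))^(-1) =(1 13 9 14 8 12 10)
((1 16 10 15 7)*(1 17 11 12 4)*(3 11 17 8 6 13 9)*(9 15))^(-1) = ((17)(1 16 10 9 3 11 12 4)(6 13 15 7 8))^(-1) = (17)(1 4 12 11 3 9 10 16)(6 8 7 15 13)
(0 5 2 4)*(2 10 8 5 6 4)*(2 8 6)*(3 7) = (0 2 8 5 10 6 4)(3 7) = [2, 1, 8, 7, 0, 10, 4, 3, 5, 9, 6]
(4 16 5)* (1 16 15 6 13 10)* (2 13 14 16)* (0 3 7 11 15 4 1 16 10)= [3, 2, 13, 7, 4, 1, 14, 11, 8, 9, 16, 15, 12, 0, 10, 6, 5]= (0 3 7 11 15 6 14 10 16 5 1 2 13)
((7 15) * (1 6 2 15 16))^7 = ((1 6 2 15 7 16))^7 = (1 6 2 15 7 16)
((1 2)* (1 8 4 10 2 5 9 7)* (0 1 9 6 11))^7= (0 5 11 1 6)(2 10 4 8)(7 9)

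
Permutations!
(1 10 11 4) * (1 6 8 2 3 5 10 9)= (1 9)(2 3 5 10 11 4 6 8)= [0, 9, 3, 5, 6, 10, 8, 7, 2, 1, 11, 4]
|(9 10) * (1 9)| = 3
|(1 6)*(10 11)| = |(1 6)(10 11)| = 2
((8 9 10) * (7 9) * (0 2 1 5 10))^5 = ((0 2 1 5 10 8 7 9))^5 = (0 8 1 9 10 2 7 5)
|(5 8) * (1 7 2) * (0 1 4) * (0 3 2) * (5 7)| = |(0 1 5 8 7)(2 4 3)| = 15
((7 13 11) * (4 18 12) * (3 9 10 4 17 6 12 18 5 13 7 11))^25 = ((18)(3 9 10 4 5 13)(6 12 17))^25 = (18)(3 9 10 4 5 13)(6 12 17)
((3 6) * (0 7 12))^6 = ((0 7 12)(3 6))^6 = (12)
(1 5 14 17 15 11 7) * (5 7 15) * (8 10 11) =(1 7)(5 14 17)(8 10 11 15) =[0, 7, 2, 3, 4, 14, 6, 1, 10, 9, 11, 15, 12, 13, 17, 8, 16, 5]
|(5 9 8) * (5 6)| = |(5 9 8 6)| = 4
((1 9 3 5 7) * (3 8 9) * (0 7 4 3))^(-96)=(9)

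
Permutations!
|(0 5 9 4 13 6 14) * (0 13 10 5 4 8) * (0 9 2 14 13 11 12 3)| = 18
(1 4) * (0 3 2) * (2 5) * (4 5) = (0 3 4 1 5 2) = [3, 5, 0, 4, 1, 2]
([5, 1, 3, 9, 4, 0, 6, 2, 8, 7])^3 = [5, 1, 7, 2, 4, 0, 6, 9, 8, 3]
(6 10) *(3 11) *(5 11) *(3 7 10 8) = [0, 1, 2, 5, 4, 11, 8, 10, 3, 9, 6, 7] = (3 5 11 7 10 6 8)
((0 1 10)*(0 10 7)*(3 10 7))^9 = (0 7 10 3 1)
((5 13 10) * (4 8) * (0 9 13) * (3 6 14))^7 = ((0 9 13 10 5)(3 6 14)(4 8))^7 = (0 13 5 9 10)(3 6 14)(4 8)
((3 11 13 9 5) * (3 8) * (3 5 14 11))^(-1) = (5 8)(9 13 11 14)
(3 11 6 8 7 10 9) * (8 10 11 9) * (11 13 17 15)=(3 9)(6 10 8 7 13 17 15 11)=[0, 1, 2, 9, 4, 5, 10, 13, 7, 3, 8, 6, 12, 17, 14, 11, 16, 15]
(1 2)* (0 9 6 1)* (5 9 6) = (0 6 1 2)(5 9) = [6, 2, 0, 3, 4, 9, 1, 7, 8, 5]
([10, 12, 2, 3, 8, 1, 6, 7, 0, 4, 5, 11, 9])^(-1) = [8, 5, 2, 3, 9, 10, 6, 7, 4, 12, 0, 11, 1]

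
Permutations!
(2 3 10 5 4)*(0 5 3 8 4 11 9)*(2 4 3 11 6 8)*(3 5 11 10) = (0 11 9)(5 6 8) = [11, 1, 2, 3, 4, 6, 8, 7, 5, 0, 10, 9]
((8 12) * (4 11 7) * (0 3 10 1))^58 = (12)(0 10)(1 3)(4 11 7)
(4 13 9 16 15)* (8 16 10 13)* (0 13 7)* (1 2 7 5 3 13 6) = (0 6 1 2 7)(3 13 9 10 5)(4 8 16 15) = [6, 2, 7, 13, 8, 3, 1, 0, 16, 10, 5, 11, 12, 9, 14, 4, 15]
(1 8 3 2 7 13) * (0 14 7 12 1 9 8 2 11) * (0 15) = (0 14 7 13 9 8 3 11 15)(1 2 12) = [14, 2, 12, 11, 4, 5, 6, 13, 3, 8, 10, 15, 1, 9, 7, 0]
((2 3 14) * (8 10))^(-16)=(2 14 3)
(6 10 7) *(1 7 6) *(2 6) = (1 7)(2 6 10) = [0, 7, 6, 3, 4, 5, 10, 1, 8, 9, 2]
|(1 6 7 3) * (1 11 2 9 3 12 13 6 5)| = 4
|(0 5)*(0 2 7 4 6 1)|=|(0 5 2 7 4 6 1)|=7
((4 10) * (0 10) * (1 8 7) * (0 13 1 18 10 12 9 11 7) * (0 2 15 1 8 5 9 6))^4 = ((0 12 6)(1 5 9 11 7 18 10 4 13 8 2 15))^4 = (0 12 6)(1 7 13)(2 9 10)(4 15 11)(5 18 8)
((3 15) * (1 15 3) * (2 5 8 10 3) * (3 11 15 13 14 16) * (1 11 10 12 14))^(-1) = ((1 13)(2 5 8 12 14 16 3)(11 15))^(-1) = (1 13)(2 3 16 14 12 8 5)(11 15)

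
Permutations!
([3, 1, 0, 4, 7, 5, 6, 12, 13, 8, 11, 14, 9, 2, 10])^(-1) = (0 2 13 8 9 12 7 4 3)(10 14 11)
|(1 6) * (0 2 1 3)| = 5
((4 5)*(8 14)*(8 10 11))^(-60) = ((4 5)(8 14 10 11))^(-60) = (14)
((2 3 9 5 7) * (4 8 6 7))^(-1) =((2 3 9 5 4 8 6 7))^(-1) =(2 7 6 8 4 5 9 3)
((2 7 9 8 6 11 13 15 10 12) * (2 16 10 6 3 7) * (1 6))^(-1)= ((1 6 11 13 15)(3 7 9 8)(10 12 16))^(-1)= (1 15 13 11 6)(3 8 9 7)(10 16 12)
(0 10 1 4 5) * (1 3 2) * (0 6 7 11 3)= (0 10)(1 4 5 6 7 11 3 2)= [10, 4, 1, 2, 5, 6, 7, 11, 8, 9, 0, 3]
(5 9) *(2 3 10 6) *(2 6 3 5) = (2 5 9)(3 10) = [0, 1, 5, 10, 4, 9, 6, 7, 8, 2, 3]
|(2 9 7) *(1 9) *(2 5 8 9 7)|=6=|(1 7 5 8 9 2)|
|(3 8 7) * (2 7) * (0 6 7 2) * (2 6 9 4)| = |(0 9 4 2 6 7 3 8)| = 8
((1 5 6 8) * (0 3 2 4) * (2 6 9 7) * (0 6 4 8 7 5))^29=(0 2 4 1 7 3 8 6)(5 9)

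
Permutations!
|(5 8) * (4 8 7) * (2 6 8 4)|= 5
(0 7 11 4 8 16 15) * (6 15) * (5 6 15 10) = (0 7 11 4 8 16 15)(5 6 10) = [7, 1, 2, 3, 8, 6, 10, 11, 16, 9, 5, 4, 12, 13, 14, 0, 15]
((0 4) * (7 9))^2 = ((0 4)(7 9))^2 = (9)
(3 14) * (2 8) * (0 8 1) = (0 8 2 1)(3 14) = [8, 0, 1, 14, 4, 5, 6, 7, 2, 9, 10, 11, 12, 13, 3]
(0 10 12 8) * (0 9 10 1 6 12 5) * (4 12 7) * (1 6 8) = (0 6 7 4 12 1 8 9 10 5) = [6, 8, 2, 3, 12, 0, 7, 4, 9, 10, 5, 11, 1]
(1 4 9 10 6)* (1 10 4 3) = (1 3)(4 9)(6 10) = [0, 3, 2, 1, 9, 5, 10, 7, 8, 4, 6]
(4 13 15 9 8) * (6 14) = [0, 1, 2, 3, 13, 5, 14, 7, 4, 8, 10, 11, 12, 15, 6, 9] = (4 13 15 9 8)(6 14)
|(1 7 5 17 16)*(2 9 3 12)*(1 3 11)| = |(1 7 5 17 16 3 12 2 9 11)| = 10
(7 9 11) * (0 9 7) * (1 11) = (0 9 1 11) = [9, 11, 2, 3, 4, 5, 6, 7, 8, 1, 10, 0]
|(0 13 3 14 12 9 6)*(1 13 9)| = 15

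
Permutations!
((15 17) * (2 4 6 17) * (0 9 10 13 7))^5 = (17)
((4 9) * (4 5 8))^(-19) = (4 9 5 8)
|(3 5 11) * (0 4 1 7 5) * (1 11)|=|(0 4 11 3)(1 7 5)|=12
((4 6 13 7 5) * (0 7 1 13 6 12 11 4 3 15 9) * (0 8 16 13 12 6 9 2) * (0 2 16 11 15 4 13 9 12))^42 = ((0 7 5 3 4 6 12 15 16 9 8 11 13 1))^42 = (16)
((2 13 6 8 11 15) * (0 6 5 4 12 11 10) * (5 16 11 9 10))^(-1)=((0 6 8 5 4 12 9 10)(2 13 16 11 15))^(-1)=(0 10 9 12 4 5 8 6)(2 15 11 16 13)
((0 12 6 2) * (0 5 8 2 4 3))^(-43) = (0 6 3 12 4)(2 8 5)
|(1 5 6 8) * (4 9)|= 4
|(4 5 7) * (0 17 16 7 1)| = 7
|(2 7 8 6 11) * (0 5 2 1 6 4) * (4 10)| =21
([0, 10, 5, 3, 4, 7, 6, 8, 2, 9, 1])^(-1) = (1 10)(2 8 7 5)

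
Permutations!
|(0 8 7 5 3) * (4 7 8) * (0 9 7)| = 4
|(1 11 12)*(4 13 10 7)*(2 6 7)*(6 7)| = 15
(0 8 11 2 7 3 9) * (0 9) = (0 8 11 2 7 3) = [8, 1, 7, 0, 4, 5, 6, 3, 11, 9, 10, 2]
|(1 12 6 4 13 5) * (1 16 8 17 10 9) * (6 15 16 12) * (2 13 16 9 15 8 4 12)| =24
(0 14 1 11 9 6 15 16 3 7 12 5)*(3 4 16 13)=(0 14 1 11 9 6 15 13 3 7 12 5)(4 16)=[14, 11, 2, 7, 16, 0, 15, 12, 8, 6, 10, 9, 5, 3, 1, 13, 4]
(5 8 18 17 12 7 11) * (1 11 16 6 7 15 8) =[0, 11, 2, 3, 4, 1, 7, 16, 18, 9, 10, 5, 15, 13, 14, 8, 6, 12, 17] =(1 11 5)(6 7 16)(8 18 17 12 15)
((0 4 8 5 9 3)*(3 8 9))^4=(0 5 9)(3 8 4)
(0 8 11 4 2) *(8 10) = (0 10 8 11 4 2) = [10, 1, 0, 3, 2, 5, 6, 7, 11, 9, 8, 4]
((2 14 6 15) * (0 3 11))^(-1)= ((0 3 11)(2 14 6 15))^(-1)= (0 11 3)(2 15 6 14)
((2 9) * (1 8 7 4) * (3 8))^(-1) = ((1 3 8 7 4)(2 9))^(-1) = (1 4 7 8 3)(2 9)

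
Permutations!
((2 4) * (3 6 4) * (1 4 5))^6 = ((1 4 2 3 6 5))^6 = (6)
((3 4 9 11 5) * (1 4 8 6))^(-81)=((1 4 9 11 5 3 8 6))^(-81)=(1 6 8 3 5 11 9 4)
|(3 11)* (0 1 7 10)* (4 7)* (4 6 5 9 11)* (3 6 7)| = 4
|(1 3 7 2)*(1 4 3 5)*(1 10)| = 12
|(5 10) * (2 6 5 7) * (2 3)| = 6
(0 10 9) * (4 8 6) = (0 10 9)(4 8 6) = [10, 1, 2, 3, 8, 5, 4, 7, 6, 0, 9]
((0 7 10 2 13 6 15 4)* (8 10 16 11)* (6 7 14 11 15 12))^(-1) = (0 4 15 16 7 13 2 10 8 11 14)(6 12)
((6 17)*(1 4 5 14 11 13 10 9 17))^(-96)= ((1 4 5 14 11 13 10 9 17 6))^(-96)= (1 11 17 5 10)(4 13 6 14 9)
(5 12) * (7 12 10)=[0, 1, 2, 3, 4, 10, 6, 12, 8, 9, 7, 11, 5]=(5 10 7 12)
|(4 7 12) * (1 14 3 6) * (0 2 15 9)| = |(0 2 15 9)(1 14 3 6)(4 7 12)| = 12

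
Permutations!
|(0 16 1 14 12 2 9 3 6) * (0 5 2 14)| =30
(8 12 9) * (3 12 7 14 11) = (3 12 9 8 7 14 11) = [0, 1, 2, 12, 4, 5, 6, 14, 7, 8, 10, 3, 9, 13, 11]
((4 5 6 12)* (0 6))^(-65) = ((0 6 12 4 5))^(-65) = (12)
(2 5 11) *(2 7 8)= (2 5 11 7 8)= [0, 1, 5, 3, 4, 11, 6, 8, 2, 9, 10, 7]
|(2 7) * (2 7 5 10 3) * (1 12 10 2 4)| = 10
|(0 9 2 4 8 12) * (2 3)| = 7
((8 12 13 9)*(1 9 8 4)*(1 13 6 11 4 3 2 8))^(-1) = (1 13 4 11 6 12 8 2 3 9)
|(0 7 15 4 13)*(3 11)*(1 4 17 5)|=8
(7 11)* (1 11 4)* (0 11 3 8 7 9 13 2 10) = (0 11 9 13 2 10)(1 3 8 7 4) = [11, 3, 10, 8, 1, 5, 6, 4, 7, 13, 0, 9, 12, 2]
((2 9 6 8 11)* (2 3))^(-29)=((2 9 6 8 11 3))^(-29)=(2 9 6 8 11 3)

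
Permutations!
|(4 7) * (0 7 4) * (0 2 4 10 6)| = 6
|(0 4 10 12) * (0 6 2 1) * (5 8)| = 14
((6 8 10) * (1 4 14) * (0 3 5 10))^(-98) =(0 6 5)(1 4 14)(3 8 10)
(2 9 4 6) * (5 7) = (2 9 4 6)(5 7) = [0, 1, 9, 3, 6, 7, 2, 5, 8, 4]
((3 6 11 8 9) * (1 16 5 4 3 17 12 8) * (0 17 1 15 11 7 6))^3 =((0 17 12 8 9 1 16 5 4 3)(6 7)(11 15))^3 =(0 8 16 3 12 1 4 17 9 5)(6 7)(11 15)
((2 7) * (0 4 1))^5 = ((0 4 1)(2 7))^5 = (0 1 4)(2 7)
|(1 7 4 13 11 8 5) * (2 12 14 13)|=10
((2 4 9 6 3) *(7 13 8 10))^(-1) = ((2 4 9 6 3)(7 13 8 10))^(-1) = (2 3 6 9 4)(7 10 8 13)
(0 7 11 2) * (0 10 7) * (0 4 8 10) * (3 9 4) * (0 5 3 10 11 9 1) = (0 10 7 9 4 8 11 2 5 3 1) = [10, 0, 5, 1, 8, 3, 6, 9, 11, 4, 7, 2]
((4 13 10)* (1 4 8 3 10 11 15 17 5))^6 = ((1 4 13 11 15 17 5)(3 10 8))^6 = (1 5 17 15 11 13 4)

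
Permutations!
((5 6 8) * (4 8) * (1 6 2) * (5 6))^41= (1 2 5)(4 6 8)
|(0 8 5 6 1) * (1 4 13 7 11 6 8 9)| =30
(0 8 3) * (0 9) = (0 8 3 9) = [8, 1, 2, 9, 4, 5, 6, 7, 3, 0]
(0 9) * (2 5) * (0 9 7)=(9)(0 7)(2 5)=[7, 1, 5, 3, 4, 2, 6, 0, 8, 9]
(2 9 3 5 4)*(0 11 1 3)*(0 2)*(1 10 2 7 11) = [1, 3, 9, 5, 0, 4, 6, 11, 8, 7, 2, 10] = (0 1 3 5 4)(2 9 7 11 10)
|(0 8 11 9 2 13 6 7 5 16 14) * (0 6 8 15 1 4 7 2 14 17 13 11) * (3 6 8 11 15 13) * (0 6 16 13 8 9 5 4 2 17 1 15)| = 24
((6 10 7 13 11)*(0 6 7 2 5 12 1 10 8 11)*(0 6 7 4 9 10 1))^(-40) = ((0 7 13 6 8 11 4 9 10 2 5 12))^(-40) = (0 10 8)(2 11 7)(4 13 5)(6 12 9)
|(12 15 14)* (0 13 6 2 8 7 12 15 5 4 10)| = 10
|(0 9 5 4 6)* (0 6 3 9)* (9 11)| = |(3 11 9 5 4)| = 5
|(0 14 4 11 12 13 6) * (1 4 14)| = |(14)(0 1 4 11 12 13 6)| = 7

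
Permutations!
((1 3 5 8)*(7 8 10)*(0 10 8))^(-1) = (0 7 10)(1 8 5 3)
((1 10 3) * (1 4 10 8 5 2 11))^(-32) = (1 2 8 11 5)(3 4 10)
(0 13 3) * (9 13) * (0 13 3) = (0 9 3 13) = [9, 1, 2, 13, 4, 5, 6, 7, 8, 3, 10, 11, 12, 0]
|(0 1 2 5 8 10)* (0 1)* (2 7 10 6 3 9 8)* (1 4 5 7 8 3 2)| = 8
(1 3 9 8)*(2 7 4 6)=(1 3 9 8)(2 7 4 6)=[0, 3, 7, 9, 6, 5, 2, 4, 1, 8]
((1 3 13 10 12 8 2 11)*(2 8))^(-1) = ((1 3 13 10 12 2 11))^(-1) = (1 11 2 12 10 13 3)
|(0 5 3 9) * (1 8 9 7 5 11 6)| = |(0 11 6 1 8 9)(3 7 5)| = 6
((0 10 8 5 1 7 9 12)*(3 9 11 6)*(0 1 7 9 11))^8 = (0 5 10 7 8)(1 12 9)(3 6 11) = ((0 10 8 5 7)(1 9 12)(3 11 6))^8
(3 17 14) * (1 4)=(1 4)(3 17 14)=[0, 4, 2, 17, 1, 5, 6, 7, 8, 9, 10, 11, 12, 13, 3, 15, 16, 14]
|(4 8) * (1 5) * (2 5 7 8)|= 6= |(1 7 8 4 2 5)|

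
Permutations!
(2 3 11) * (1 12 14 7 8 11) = [0, 12, 3, 1, 4, 5, 6, 8, 11, 9, 10, 2, 14, 13, 7] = (1 12 14 7 8 11 2 3)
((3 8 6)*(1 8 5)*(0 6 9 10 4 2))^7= (0 10 1 6 4 8 3 2 9 5)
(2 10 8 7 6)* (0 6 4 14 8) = (0 6 2 10)(4 14 8 7) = [6, 1, 10, 3, 14, 5, 2, 4, 7, 9, 0, 11, 12, 13, 8]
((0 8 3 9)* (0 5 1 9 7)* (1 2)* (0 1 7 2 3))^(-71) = ((0 8)(1 9 5 3 2 7))^(-71) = (0 8)(1 9 5 3 2 7)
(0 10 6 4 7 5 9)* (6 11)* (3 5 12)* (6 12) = (0 10 11 12 3 5 9)(4 7 6) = [10, 1, 2, 5, 7, 9, 4, 6, 8, 0, 11, 12, 3]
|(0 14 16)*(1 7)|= 6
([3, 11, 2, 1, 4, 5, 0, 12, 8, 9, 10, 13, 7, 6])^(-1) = (0 6 13 11 1 3)(7 12)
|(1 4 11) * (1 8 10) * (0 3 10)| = 7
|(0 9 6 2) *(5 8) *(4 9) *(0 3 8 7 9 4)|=|(2 3 8 5 7 9 6)|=7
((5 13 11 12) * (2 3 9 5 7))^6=((2 3 9 5 13 11 12 7))^6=(2 12 13 9)(3 7 11 5)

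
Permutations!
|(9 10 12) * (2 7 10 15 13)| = 7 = |(2 7 10 12 9 15 13)|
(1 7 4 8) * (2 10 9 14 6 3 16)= (1 7 4 8)(2 10 9 14 6 3 16)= [0, 7, 10, 16, 8, 5, 3, 4, 1, 14, 9, 11, 12, 13, 6, 15, 2]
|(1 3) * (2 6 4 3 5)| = 6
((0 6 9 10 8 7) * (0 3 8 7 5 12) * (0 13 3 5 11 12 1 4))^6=(0 1 7 9)(3 8 11 12 13)(4 5 10 6)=((0 6 9 10 7 5 1 4)(3 8 11 12 13))^6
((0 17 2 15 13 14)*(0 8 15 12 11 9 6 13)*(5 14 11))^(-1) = (0 15 8 14 5 12 2 17)(6 9 11 13)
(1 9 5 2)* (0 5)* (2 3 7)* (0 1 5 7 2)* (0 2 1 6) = (0 7 2 5 3 1 9 6) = [7, 9, 5, 1, 4, 3, 0, 2, 8, 6]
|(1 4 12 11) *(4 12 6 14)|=|(1 12 11)(4 6 14)|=3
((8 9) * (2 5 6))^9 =((2 5 6)(8 9))^9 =(8 9)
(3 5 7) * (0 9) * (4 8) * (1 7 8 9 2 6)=(0 2 6 1 7 3 5 8 4 9)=[2, 7, 6, 5, 9, 8, 1, 3, 4, 0]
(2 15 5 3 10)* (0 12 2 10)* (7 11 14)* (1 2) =(0 12 1 2 15 5 3)(7 11 14) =[12, 2, 15, 0, 4, 3, 6, 11, 8, 9, 10, 14, 1, 13, 7, 5]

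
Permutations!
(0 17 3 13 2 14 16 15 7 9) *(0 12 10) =[17, 1, 14, 13, 4, 5, 6, 9, 8, 12, 0, 11, 10, 2, 16, 7, 15, 3] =(0 17 3 13 2 14 16 15 7 9 12 10)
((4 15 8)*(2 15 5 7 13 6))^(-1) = ((2 15 8 4 5 7 13 6))^(-1) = (2 6 13 7 5 4 8 15)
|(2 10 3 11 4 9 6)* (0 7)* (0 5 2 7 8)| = |(0 8)(2 10 3 11 4 9 6 7 5)| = 18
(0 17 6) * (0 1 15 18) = [17, 15, 2, 3, 4, 5, 1, 7, 8, 9, 10, 11, 12, 13, 14, 18, 16, 6, 0] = (0 17 6 1 15 18)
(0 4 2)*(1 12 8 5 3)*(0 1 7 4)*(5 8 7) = (1 12 7 4 2)(3 5) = [0, 12, 1, 5, 2, 3, 6, 4, 8, 9, 10, 11, 7]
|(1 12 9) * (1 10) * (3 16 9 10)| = 3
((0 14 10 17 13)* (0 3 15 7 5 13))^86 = ((0 14 10 17)(3 15 7 5 13))^86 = (0 10)(3 15 7 5 13)(14 17)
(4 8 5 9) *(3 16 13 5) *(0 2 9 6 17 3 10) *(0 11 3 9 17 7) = (0 2 17 9 4 8 10 11 3 16 13 5 6 7) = [2, 1, 17, 16, 8, 6, 7, 0, 10, 4, 11, 3, 12, 5, 14, 15, 13, 9]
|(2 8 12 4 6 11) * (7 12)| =7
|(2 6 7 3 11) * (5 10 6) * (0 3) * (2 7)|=|(0 3 11 7)(2 5 10 6)|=4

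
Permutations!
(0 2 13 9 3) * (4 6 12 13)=(0 2 4 6 12 13 9 3)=[2, 1, 4, 0, 6, 5, 12, 7, 8, 3, 10, 11, 13, 9]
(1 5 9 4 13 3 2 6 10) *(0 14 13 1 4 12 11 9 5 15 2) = (0 14 13 3)(1 15 2 6 10 4)(9 12 11) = [14, 15, 6, 0, 1, 5, 10, 7, 8, 12, 4, 9, 11, 3, 13, 2]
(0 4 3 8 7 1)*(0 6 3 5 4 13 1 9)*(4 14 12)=(0 13 1 6 3 8 7 9)(4 5 14 12)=[13, 6, 2, 8, 5, 14, 3, 9, 7, 0, 10, 11, 4, 1, 12]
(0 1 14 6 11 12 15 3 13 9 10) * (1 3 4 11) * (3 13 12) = (0 13 9 10)(1 14 6)(3 12 15 4 11) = [13, 14, 2, 12, 11, 5, 1, 7, 8, 10, 0, 3, 15, 9, 6, 4]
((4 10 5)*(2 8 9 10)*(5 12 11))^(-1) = ((2 8 9 10 12 11 5 4))^(-1) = (2 4 5 11 12 10 9 8)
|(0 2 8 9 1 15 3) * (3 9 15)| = 7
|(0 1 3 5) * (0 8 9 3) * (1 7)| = 12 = |(0 7 1)(3 5 8 9)|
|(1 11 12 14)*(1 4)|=5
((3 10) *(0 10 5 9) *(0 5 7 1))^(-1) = (0 1 7 3 10)(5 9)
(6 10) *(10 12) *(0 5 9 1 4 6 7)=(0 5 9 1 4 6 12 10 7)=[5, 4, 2, 3, 6, 9, 12, 0, 8, 1, 7, 11, 10]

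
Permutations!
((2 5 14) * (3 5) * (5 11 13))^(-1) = ((2 3 11 13 5 14))^(-1) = (2 14 5 13 11 3)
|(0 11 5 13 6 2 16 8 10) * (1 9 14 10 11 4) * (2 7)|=24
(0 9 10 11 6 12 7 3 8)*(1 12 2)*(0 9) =(1 12 7 3 8 9 10 11 6 2) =[0, 12, 1, 8, 4, 5, 2, 3, 9, 10, 11, 6, 7]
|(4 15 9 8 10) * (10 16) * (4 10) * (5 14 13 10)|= 20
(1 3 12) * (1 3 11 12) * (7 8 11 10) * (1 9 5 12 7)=[0, 10, 2, 9, 4, 12, 6, 8, 11, 5, 1, 7, 3]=(1 10)(3 9 5 12)(7 8 11)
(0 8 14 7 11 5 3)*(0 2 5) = (0 8 14 7 11)(2 5 3) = [8, 1, 5, 2, 4, 3, 6, 11, 14, 9, 10, 0, 12, 13, 7]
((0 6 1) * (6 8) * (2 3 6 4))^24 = ((0 8 4 2 3 6 1))^24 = (0 2 1 4 6 8 3)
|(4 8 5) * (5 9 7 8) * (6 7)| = |(4 5)(6 7 8 9)| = 4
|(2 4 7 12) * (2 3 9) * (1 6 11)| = 6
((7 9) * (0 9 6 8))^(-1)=(0 8 6 7 9)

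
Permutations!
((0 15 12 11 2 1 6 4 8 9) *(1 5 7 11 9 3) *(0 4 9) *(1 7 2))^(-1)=((0 15 12)(1 6 9 4 8 3 7 11)(2 5))^(-1)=(0 12 15)(1 11 7 3 8 4 9 6)(2 5)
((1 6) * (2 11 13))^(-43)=(1 6)(2 13 11)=((1 6)(2 11 13))^(-43)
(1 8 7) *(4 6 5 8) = (1 4 6 5 8 7) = [0, 4, 2, 3, 6, 8, 5, 1, 7]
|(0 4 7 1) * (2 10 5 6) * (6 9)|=20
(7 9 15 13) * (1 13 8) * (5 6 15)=[0, 13, 2, 3, 4, 6, 15, 9, 1, 5, 10, 11, 12, 7, 14, 8]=(1 13 7 9 5 6 15 8)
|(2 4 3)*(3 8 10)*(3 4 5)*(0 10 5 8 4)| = |(0 10)(2 8 5 3)| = 4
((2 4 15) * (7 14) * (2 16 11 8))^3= (2 16)(4 11)(7 14)(8 15)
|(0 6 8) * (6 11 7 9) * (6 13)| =|(0 11 7 9 13 6 8)| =7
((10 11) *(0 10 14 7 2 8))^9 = (0 11 7 8 10 14 2)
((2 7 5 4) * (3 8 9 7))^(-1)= ((2 3 8 9 7 5 4))^(-1)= (2 4 5 7 9 8 3)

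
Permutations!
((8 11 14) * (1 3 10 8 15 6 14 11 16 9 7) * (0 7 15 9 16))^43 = (16)(0 7 1 3 10 8)(6 15 9 14)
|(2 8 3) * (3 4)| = |(2 8 4 3)| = 4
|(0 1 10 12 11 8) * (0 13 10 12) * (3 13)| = |(0 1 12 11 8 3 13 10)| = 8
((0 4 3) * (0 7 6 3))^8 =(3 6 7)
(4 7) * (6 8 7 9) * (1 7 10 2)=(1 7 4 9 6 8 10 2)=[0, 7, 1, 3, 9, 5, 8, 4, 10, 6, 2]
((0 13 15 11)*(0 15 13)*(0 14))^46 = ((0 14)(11 15))^46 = (15)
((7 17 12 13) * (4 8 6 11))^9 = ((4 8 6 11)(7 17 12 13))^9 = (4 8 6 11)(7 17 12 13)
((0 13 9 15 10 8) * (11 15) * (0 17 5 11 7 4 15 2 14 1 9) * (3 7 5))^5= ((0 13)(1 9 5 11 2 14)(3 7 4 15 10 8 17))^5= (0 13)(1 14 2 11 5 9)(3 8 15 7 17 10 4)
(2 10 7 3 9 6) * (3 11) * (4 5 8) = (2 10 7 11 3 9 6)(4 5 8) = [0, 1, 10, 9, 5, 8, 2, 11, 4, 6, 7, 3]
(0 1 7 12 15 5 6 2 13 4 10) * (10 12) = (0 1 7 10)(2 13 4 12 15 5 6) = [1, 7, 13, 3, 12, 6, 2, 10, 8, 9, 0, 11, 15, 4, 14, 5]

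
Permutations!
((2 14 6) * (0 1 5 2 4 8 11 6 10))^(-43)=((0 1 5 2 14 10)(4 8 11 6))^(-43)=(0 10 14 2 5 1)(4 8 11 6)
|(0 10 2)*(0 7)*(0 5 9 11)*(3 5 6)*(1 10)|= 10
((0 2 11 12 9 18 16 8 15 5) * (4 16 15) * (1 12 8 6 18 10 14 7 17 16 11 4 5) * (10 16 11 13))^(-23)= (0 5 8 11 17 7 14 10 13 4 2)(1 18 16 12 15 6 9)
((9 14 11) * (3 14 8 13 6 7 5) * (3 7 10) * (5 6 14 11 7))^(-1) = (3 10 6 7 14 13 8 9 11)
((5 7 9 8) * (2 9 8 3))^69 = (9)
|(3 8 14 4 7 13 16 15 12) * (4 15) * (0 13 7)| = |(0 13 16 4)(3 8 14 15 12)| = 20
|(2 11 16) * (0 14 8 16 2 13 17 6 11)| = 9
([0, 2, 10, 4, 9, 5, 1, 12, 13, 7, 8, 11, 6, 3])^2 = [0, 10, 8, 9, 7, 5, 2, 6, 3, 12, 13, 11, 1, 4]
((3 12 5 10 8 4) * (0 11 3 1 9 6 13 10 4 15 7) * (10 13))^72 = (0 9 11 6 3 10 12 8 5 15 4 7 1)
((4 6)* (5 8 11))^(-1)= ((4 6)(5 8 11))^(-1)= (4 6)(5 11 8)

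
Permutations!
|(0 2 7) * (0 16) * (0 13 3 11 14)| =8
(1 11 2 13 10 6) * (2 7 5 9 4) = [0, 11, 13, 3, 2, 9, 1, 5, 8, 4, 6, 7, 12, 10] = (1 11 7 5 9 4 2 13 10 6)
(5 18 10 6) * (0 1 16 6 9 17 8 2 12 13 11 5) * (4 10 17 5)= [1, 16, 12, 3, 10, 18, 0, 7, 2, 5, 9, 4, 13, 11, 14, 15, 6, 8, 17]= (0 1 16 6)(2 12 13 11 4 10 9 5 18 17 8)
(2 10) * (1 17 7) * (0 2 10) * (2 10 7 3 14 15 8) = (0 10 7 1 17 3 14 15 8 2) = [10, 17, 0, 14, 4, 5, 6, 1, 2, 9, 7, 11, 12, 13, 15, 8, 16, 3]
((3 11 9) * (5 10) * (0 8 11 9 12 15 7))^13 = (0 8 11 12 15 7)(3 9)(5 10)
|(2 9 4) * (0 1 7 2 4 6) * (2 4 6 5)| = |(0 1 7 4 6)(2 9 5)| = 15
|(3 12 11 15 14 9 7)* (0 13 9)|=|(0 13 9 7 3 12 11 15 14)|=9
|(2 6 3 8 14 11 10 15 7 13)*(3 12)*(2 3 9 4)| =40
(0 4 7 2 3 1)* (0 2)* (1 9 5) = (0 4 7)(1 2 3 9 5) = [4, 2, 3, 9, 7, 1, 6, 0, 8, 5]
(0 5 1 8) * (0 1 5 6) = [6, 8, 2, 3, 4, 5, 0, 7, 1] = (0 6)(1 8)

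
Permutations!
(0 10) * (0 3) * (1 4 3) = (0 10 1 4 3) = [10, 4, 2, 0, 3, 5, 6, 7, 8, 9, 1]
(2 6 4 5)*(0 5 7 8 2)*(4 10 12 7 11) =(0 5)(2 6 10 12 7 8)(4 11) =[5, 1, 6, 3, 11, 0, 10, 8, 2, 9, 12, 4, 7]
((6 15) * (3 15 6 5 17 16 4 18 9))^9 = ((3 15 5 17 16 4 18 9))^9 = (3 15 5 17 16 4 18 9)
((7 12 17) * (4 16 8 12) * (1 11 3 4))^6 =((1 11 3 4 16 8 12 17 7))^6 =(1 12 4)(3 7 8)(11 17 16)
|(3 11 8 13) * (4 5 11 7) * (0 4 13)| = 15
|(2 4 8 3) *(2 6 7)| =|(2 4 8 3 6 7)| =6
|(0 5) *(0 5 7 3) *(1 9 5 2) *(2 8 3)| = |(0 7 2 1 9 5 8 3)| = 8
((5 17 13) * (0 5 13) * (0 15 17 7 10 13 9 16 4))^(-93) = ((0 5 7 10 13 9 16 4)(15 17))^(-93) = (0 10 16 5 13 4 7 9)(15 17)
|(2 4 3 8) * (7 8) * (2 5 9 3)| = 10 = |(2 4)(3 7 8 5 9)|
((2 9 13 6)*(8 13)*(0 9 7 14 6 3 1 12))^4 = (14)(0 3 9 1 8 12 13)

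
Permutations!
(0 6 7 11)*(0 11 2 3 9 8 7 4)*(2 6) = (11)(0 2 3 9 8 7 6 4) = [2, 1, 3, 9, 0, 5, 4, 6, 7, 8, 10, 11]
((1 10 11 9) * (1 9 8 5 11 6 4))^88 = ((1 10 6 4)(5 11 8))^88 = (5 11 8)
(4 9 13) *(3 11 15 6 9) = [0, 1, 2, 11, 3, 5, 9, 7, 8, 13, 10, 15, 12, 4, 14, 6] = (3 11 15 6 9 13 4)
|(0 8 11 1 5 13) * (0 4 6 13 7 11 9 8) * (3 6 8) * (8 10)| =28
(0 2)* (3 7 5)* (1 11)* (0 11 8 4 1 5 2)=(1 8 4)(2 11 5 3 7)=[0, 8, 11, 7, 1, 3, 6, 2, 4, 9, 10, 5]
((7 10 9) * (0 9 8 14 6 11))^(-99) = ((0 9 7 10 8 14 6 11))^(-99) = (0 14 7 11 8 9 6 10)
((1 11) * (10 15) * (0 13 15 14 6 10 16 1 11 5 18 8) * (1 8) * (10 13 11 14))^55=(0 8 16 15 13 6 14 11)(1 5 18)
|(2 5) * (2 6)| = |(2 5 6)| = 3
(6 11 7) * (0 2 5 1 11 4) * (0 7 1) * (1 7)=[2, 11, 5, 3, 1, 0, 4, 6, 8, 9, 10, 7]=(0 2 5)(1 11 7 6 4)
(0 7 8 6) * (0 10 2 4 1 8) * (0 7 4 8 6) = [4, 6, 8, 3, 1, 5, 10, 7, 0, 9, 2] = (0 4 1 6 10 2 8)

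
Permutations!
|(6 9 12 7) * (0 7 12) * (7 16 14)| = |(0 16 14 7 6 9)| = 6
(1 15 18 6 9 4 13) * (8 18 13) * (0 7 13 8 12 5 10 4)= (0 7 13 1 15 8 18 6 9)(4 12 5 10)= [7, 15, 2, 3, 12, 10, 9, 13, 18, 0, 4, 11, 5, 1, 14, 8, 16, 17, 6]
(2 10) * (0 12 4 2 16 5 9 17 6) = (0 12 4 2 10 16 5 9 17 6) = [12, 1, 10, 3, 2, 9, 0, 7, 8, 17, 16, 11, 4, 13, 14, 15, 5, 6]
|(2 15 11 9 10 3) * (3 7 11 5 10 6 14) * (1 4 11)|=12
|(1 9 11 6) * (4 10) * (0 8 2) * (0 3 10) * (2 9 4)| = |(0 8 9 11 6 1 4)(2 3 10)| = 21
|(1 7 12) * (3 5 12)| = 5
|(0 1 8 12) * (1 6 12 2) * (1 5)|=12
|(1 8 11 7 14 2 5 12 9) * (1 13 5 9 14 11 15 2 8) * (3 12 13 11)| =18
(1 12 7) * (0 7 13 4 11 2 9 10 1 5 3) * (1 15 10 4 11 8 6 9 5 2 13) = (0 7 2 5 3)(1 12)(4 8 6 9)(10 15)(11 13) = [7, 12, 5, 0, 8, 3, 9, 2, 6, 4, 15, 13, 1, 11, 14, 10]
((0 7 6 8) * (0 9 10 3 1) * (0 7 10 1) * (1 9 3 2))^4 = ((0 10 2 1 7 6 8 3))^4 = (0 7)(1 3)(2 8)(6 10)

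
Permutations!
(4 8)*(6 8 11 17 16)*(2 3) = (2 3)(4 11 17 16 6 8) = [0, 1, 3, 2, 11, 5, 8, 7, 4, 9, 10, 17, 12, 13, 14, 15, 6, 16]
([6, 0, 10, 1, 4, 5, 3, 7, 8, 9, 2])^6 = (10)(0 3)(1 6)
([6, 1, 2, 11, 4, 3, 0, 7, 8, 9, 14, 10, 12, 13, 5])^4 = [0, 1, 2, 5, 4, 14, 6, 7, 8, 9, 11, 3, 12, 13, 10]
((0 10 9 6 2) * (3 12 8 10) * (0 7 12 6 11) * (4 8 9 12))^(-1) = (0 11 9 12 10 8 4 7 2 6 3)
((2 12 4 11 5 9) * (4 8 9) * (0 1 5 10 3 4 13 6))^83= ((0 1 5 13 6)(2 12 8 9)(3 4 11 10))^83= (0 13 1 6 5)(2 9 8 12)(3 10 11 4)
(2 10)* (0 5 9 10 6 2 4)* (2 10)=[5, 1, 6, 3, 0, 9, 10, 7, 8, 2, 4]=(0 5 9 2 6 10 4)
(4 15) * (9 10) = (4 15)(9 10) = [0, 1, 2, 3, 15, 5, 6, 7, 8, 10, 9, 11, 12, 13, 14, 4]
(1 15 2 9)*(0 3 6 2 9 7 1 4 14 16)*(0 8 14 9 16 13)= (0 3 6 2 7 1 15 16 8 14 13)(4 9)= [3, 15, 7, 6, 9, 5, 2, 1, 14, 4, 10, 11, 12, 0, 13, 16, 8]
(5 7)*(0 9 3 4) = (0 9 3 4)(5 7) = [9, 1, 2, 4, 0, 7, 6, 5, 8, 3]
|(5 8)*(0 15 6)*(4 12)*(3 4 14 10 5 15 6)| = |(0 6)(3 4 12 14 10 5 8 15)| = 8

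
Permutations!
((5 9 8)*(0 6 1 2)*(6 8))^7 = ((0 8 5 9 6 1 2))^7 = (9)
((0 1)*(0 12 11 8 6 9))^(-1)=(0 9 6 8 11 12 1)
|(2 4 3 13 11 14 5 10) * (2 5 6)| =|(2 4 3 13 11 14 6)(5 10)| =14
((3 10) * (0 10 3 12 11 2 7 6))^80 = ((0 10 12 11 2 7 6))^80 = (0 11 6 12 7 10 2)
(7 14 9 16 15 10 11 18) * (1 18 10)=(1 18 7 14 9 16 15)(10 11)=[0, 18, 2, 3, 4, 5, 6, 14, 8, 16, 11, 10, 12, 13, 9, 1, 15, 17, 7]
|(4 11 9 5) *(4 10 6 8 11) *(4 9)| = 7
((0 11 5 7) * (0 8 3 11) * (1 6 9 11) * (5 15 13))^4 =((1 6 9 11 15 13 5 7 8 3))^4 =(1 15 8 9 5)(3 11 7 6 13)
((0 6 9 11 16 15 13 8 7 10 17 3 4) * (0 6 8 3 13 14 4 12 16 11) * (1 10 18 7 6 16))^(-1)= ((0 8 6 9)(1 10 17 13 3 12)(4 16 15 14)(7 18))^(-1)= (0 9 6 8)(1 12 3 13 17 10)(4 14 15 16)(7 18)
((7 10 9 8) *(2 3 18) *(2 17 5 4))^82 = ((2 3 18 17 5 4)(7 10 9 8))^82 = (2 5 18)(3 4 17)(7 9)(8 10)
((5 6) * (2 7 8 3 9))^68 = (2 3 7 9 8)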